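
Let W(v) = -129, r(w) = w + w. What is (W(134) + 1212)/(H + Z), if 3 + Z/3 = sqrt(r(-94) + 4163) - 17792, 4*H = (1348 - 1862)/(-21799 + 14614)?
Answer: -11855820733290/584408894592107 - 176554849500*sqrt(159)/30973671413381671 ≈ -0.020359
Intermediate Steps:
r(w) = 2*w
H = 257/14370 (H = ((1348 - 1862)/(-21799 + 14614))/4 = (-514/(-7185))/4 = (-514*(-1/7185))/4 = (1/4)*(514/7185) = 257/14370 ≈ 0.017884)
Z = -53385 + 15*sqrt(159) (Z = -9 + 3*(sqrt(2*(-94) + 4163) - 17792) = -9 + 3*(sqrt(-188 + 4163) - 17792) = -9 + 3*(sqrt(3975) - 17792) = -9 + 3*(5*sqrt(159) - 17792) = -9 + 3*(-17792 + 5*sqrt(159)) = -9 + (-53376 + 15*sqrt(159)) = -53385 + 15*sqrt(159) ≈ -53196.)
(W(134) + 1212)/(H + Z) = (-129 + 1212)/(257/14370 + (-53385 + 15*sqrt(159))) = 1083/(-767142193/14370 + 15*sqrt(159))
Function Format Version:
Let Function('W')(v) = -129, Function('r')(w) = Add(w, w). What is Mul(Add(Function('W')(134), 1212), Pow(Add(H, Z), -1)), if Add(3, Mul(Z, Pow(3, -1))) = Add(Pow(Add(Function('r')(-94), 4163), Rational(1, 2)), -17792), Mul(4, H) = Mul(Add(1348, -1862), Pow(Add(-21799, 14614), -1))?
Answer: Add(Rational(-11855820733290, 584408894592107), Mul(Rational(-176554849500, 30973671413381671), Pow(159, Rational(1, 2)))) ≈ -0.020359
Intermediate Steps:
Function('r')(w) = Mul(2, w)
H = Rational(257, 14370) (H = Mul(Rational(1, 4), Mul(Add(1348, -1862), Pow(Add(-21799, 14614), -1))) = Mul(Rational(1, 4), Mul(-514, Pow(-7185, -1))) = Mul(Rational(1, 4), Mul(-514, Rational(-1, 7185))) = Mul(Rational(1, 4), Rational(514, 7185)) = Rational(257, 14370) ≈ 0.017884)
Z = Add(-53385, Mul(15, Pow(159, Rational(1, 2)))) (Z = Add(-9, Mul(3, Add(Pow(Add(Mul(2, -94), 4163), Rational(1, 2)), -17792))) = Add(-9, Mul(3, Add(Pow(Add(-188, 4163), Rational(1, 2)), -17792))) = Add(-9, Mul(3, Add(Pow(3975, Rational(1, 2)), -17792))) = Add(-9, Mul(3, Add(Mul(5, Pow(159, Rational(1, 2))), -17792))) = Add(-9, Mul(3, Add(-17792, Mul(5, Pow(159, Rational(1, 2)))))) = Add(-9, Add(-53376, Mul(15, Pow(159, Rational(1, 2))))) = Add(-53385, Mul(15, Pow(159, Rational(1, 2)))) ≈ -53196.)
Mul(Add(Function('W')(134), 1212), Pow(Add(H, Z), -1)) = Mul(Add(-129, 1212), Pow(Add(Rational(257, 14370), Add(-53385, Mul(15, Pow(159, Rational(1, 2))))), -1)) = Mul(1083, Pow(Add(Rational(-767142193, 14370), Mul(15, Pow(159, Rational(1, 2)))), -1))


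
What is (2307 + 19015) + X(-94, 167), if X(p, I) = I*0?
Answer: 21322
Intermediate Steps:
X(p, I) = 0
(2307 + 19015) + X(-94, 167) = (2307 + 19015) + 0 = 21322 + 0 = 21322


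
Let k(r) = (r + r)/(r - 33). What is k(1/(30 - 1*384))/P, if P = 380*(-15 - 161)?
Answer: -1/390679520 ≈ -2.5596e-9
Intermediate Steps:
k(r) = 2*r/(-33 + r) (k(r) = (2*r)/(-33 + r) = 2*r/(-33 + r))
P = -66880 (P = 380*(-176) = -66880)
k(1/(30 - 1*384))/P = (2/((30 - 1*384)*(-33 + 1/(30 - 1*384))))/(-66880) = (2/((30 - 384)*(-33 + 1/(30 - 384))))*(-1/66880) = (2/(-354*(-33 + 1/(-354))))*(-1/66880) = (2*(-1/354)/(-33 - 1/354))*(-1/66880) = (2*(-1/354)/(-11683/354))*(-1/66880) = (2*(-1/354)*(-354/11683))*(-1/66880) = (2/11683)*(-1/66880) = -1/390679520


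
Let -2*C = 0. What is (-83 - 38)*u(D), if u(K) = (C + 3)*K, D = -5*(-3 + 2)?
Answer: -1815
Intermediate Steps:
C = 0 (C = -½*0 = 0)
D = 5 (D = -5*(-1) = 5)
u(K) = 3*K (u(K) = (0 + 3)*K = 3*K)
(-83 - 38)*u(D) = (-83 - 38)*(3*5) = -121*15 = -1815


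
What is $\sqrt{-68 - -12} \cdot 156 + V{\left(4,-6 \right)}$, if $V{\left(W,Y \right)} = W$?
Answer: $4 + 312 i \sqrt{14} \approx 4.0 + 1167.4 i$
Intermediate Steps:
$\sqrt{-68 - -12} \cdot 156 + V{\left(4,-6 \right)} = \sqrt{-68 - -12} \cdot 156 + 4 = \sqrt{-68 + 12} \cdot 156 + 4 = \sqrt{-56} \cdot 156 + 4 = 2 i \sqrt{14} \cdot 156 + 4 = 312 i \sqrt{14} + 4 = 4 + 312 i \sqrt{14}$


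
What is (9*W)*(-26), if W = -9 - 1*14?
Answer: 5382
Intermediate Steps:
W = -23 (W = -9 - 14 = -23)
(9*W)*(-26) = (9*(-23))*(-26) = -207*(-26) = 5382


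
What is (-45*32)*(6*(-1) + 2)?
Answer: 5760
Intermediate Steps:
(-45*32)*(6*(-1) + 2) = -1440*(-6 + 2) = -1440*(-4) = 5760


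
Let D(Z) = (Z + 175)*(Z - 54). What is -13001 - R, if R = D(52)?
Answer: -12547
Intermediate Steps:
D(Z) = (-54 + Z)*(175 + Z) (D(Z) = (175 + Z)*(-54 + Z) = (-54 + Z)*(175 + Z))
R = -454 (R = -9450 + 52² + 121*52 = -9450 + 2704 + 6292 = -454)
-13001 - R = -13001 - 1*(-454) = -13001 + 454 = -12547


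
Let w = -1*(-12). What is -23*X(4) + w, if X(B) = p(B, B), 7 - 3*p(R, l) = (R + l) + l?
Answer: 151/3 ≈ 50.333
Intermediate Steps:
p(R, l) = 7/3 - 2*l/3 - R/3 (p(R, l) = 7/3 - ((R + l) + l)/3 = 7/3 - (R + 2*l)/3 = 7/3 + (-2*l/3 - R/3) = 7/3 - 2*l/3 - R/3)
X(B) = 7/3 - B (X(B) = 7/3 - 2*B/3 - B/3 = 7/3 - B)
w = 12
-23*X(4) + w = -23*(7/3 - 1*4) + 12 = -23*(7/3 - 4) + 12 = -23*(-5/3) + 12 = 115/3 + 12 = 151/3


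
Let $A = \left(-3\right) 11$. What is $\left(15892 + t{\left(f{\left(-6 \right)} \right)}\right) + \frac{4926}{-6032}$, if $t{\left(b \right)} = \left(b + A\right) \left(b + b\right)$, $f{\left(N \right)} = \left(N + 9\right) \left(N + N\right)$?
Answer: $\frac{62911297}{3016} \approx 20859.0$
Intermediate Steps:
$f{\left(N \right)} = 2 N \left(9 + N\right)$ ($f{\left(N \right)} = \left(9 + N\right) 2 N = 2 N \left(9 + N\right)$)
$A = -33$
$t{\left(b \right)} = 2 b \left(-33 + b\right)$ ($t{\left(b \right)} = \left(b - 33\right) \left(b + b\right) = \left(-33 + b\right) 2 b = 2 b \left(-33 + b\right)$)
$\left(15892 + t{\left(f{\left(-6 \right)} \right)}\right) + \frac{4926}{-6032} = \left(15892 + 2 \cdot 2 \left(-6\right) \left(9 - 6\right) \left(-33 + 2 \left(-6\right) \left(9 - 6\right)\right)\right) + \frac{4926}{-6032} = \left(15892 + 2 \cdot 2 \left(-6\right) 3 \left(-33 + 2 \left(-6\right) 3\right)\right) + 4926 \left(- \frac{1}{6032}\right) = \left(15892 + 2 \left(-36\right) \left(-33 - 36\right)\right) - \frac{2463}{3016} = \left(15892 + 2 \left(-36\right) \left(-69\right)\right) - \frac{2463}{3016} = \left(15892 + 4968\right) - \frac{2463}{3016} = 20860 - \frac{2463}{3016} = \frac{62911297}{3016}$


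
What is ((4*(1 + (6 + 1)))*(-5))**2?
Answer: 25600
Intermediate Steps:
((4*(1 + (6 + 1)))*(-5))**2 = ((4*(1 + 7))*(-5))**2 = ((4*8)*(-5))**2 = (32*(-5))**2 = (-160)**2 = 25600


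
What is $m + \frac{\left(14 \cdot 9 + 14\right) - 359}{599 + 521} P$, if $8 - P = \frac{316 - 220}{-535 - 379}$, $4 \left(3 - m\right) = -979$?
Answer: $\frac{3937412}{15995} \approx 246.17$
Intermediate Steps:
$m = \frac{991}{4}$ ($m = 3 - - \frac{979}{4} = 3 + \frac{979}{4} = \frac{991}{4} \approx 247.75$)
$P = \frac{3704}{457}$ ($P = 8 - \frac{316 - 220}{-535 - 379} = 8 - \frac{96}{-914} = 8 - 96 \left(- \frac{1}{914}\right) = 8 - - \frac{48}{457} = 8 + \frac{48}{457} = \frac{3704}{457} \approx 8.105$)
$m + \frac{\left(14 \cdot 9 + 14\right) - 359}{599 + 521} P = \frac{991}{4} + \frac{\left(14 \cdot 9 + 14\right) - 359}{599 + 521} \cdot \frac{3704}{457} = \frac{991}{4} + \frac{\left(126 + 14\right) - 359}{1120} \cdot \frac{3704}{457} = \frac{991}{4} + \left(140 - 359\right) \frac{1}{1120} \cdot \frac{3704}{457} = \frac{991}{4} + \left(-219\right) \frac{1}{1120} \cdot \frac{3704}{457} = \frac{991}{4} - \frac{101397}{63980} = \frac{3937412}{15995}$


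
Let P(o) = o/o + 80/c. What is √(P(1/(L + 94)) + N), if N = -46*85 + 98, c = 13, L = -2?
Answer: I*√643019/13 ≈ 61.683*I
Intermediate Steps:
P(o) = 93/13 (P(o) = o/o + 80/13 = 1 + 80*(1/13) = 1 + 80/13 = 93/13)
N = -3812 (N = -3910 + 98 = -3812)
√(P(1/(L + 94)) + N) = √(93/13 - 3812) = √(-49463/13) = I*√643019/13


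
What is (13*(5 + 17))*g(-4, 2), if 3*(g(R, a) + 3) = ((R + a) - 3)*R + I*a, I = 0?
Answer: 3146/3 ≈ 1048.7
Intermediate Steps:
g(R, a) = -3 + R*(-3 + R + a)/3 (g(R, a) = -3 + (((R + a) - 3)*R + 0*a)/3 = -3 + ((-3 + R + a)*R + 0)/3 = -3 + (R*(-3 + R + a) + 0)/3 = -3 + (R*(-3 + R + a))/3 = -3 + R*(-3 + R + a)/3)
(13*(5 + 17))*g(-4, 2) = (13*(5 + 17))*(-3 - 1*(-4) + (⅓)*(-4)² + (⅓)*(-4)*2) = (13*22)*(-3 + 4 + (⅓)*16 - 8/3) = 286*(-3 + 4 + 16/3 - 8/3) = 286*(11/3) = 3146/3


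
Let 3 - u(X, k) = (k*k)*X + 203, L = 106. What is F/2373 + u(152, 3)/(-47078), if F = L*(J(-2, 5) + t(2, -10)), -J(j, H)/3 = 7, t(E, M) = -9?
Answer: -24331196/18619349 ≈ -1.3068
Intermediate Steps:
J(j, H) = -21 (J(j, H) = -3*7 = -21)
F = -3180 (F = 106*(-21 - 9) = 106*(-30) = -3180)
u(X, k) = -200 - X*k**2 (u(X, k) = 3 - ((k*k)*X + 203) = 3 - (k**2*X + 203) = 3 - (X*k**2 + 203) = 3 - (203 + X*k**2) = 3 + (-203 - X*k**2) = -200 - X*k**2)
F/2373 + u(152, 3)/(-47078) = -3180/2373 + (-200 - 1*152*3**2)/(-47078) = -3180*1/2373 + (-200 - 1*152*9)*(-1/47078) = -1060/791 + (-200 - 1368)*(-1/47078) = -1060/791 - 1568*(-1/47078) = -1060/791 + 784/23539 = -24331196/18619349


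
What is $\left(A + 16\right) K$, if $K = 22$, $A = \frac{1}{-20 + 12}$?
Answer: $\frac{1397}{4} \approx 349.25$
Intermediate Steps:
$A = - \frac{1}{8}$ ($A = \frac{1}{-8} = - \frac{1}{8} \approx -0.125$)
$\left(A + 16\right) K = \left(- \frac{1}{8} + 16\right) 22 = \frac{127}{8} \cdot 22 = \frac{1397}{4}$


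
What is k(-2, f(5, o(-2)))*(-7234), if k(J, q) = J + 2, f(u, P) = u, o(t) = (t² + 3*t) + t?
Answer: 0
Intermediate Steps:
o(t) = t² + 4*t
k(J, q) = 2 + J
k(-2, f(5, o(-2)))*(-7234) = (2 - 2)*(-7234) = 0*(-7234) = 0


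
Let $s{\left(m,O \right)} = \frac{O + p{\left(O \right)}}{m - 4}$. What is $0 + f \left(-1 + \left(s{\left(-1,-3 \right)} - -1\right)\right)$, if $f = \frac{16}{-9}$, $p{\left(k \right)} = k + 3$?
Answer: $- \frac{16}{15} \approx -1.0667$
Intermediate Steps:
$p{\left(k \right)} = 3 + k$
$s{\left(m,O \right)} = \frac{3 + 2 O}{-4 + m}$ ($s{\left(m,O \right)} = \frac{O + \left(3 + O\right)}{m - 4} = \frac{3 + 2 O}{-4 + m}$)
$f = - \frac{16}{9}$ ($f = 16 \left(- \frac{1}{9}\right) = - \frac{16}{9} \approx -1.7778$)
$0 + f \left(-1 + \left(s{\left(-1,-3 \right)} - -1\right)\right) = 0 - \frac{16 \left(-1 + \left(\frac{3 + 2 \left(-3\right)}{-4 - 1} - -1\right)\right)}{9} = 0 - \frac{16 \left(-1 + \left(\frac{3 - 6}{-5} + 1\right)\right)}{9} = 0 - \frac{16 \left(-1 + \left(\left(- \frac{1}{5}\right) \left(-3\right) + 1\right)\right)}{9} = 0 - \frac{16 \left(-1 + \left(\frac{3}{5} + 1\right)\right)}{9} = 0 - \frac{16 \left(-1 + \frac{8}{5}\right)}{9} = 0 - \frac{16}{15} = - \frac{16}{15}$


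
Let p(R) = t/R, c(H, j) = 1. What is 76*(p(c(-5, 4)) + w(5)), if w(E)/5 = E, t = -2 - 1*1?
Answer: 1672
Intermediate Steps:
t = -3 (t = -2 - 1 = -3)
w(E) = 5*E
p(R) = -3/R
76*(p(c(-5, 4)) + w(5)) = 76*(-3/1 + 5*5) = 76*(-3*1 + 25) = 76*(-3 + 25) = 76*22 = 1672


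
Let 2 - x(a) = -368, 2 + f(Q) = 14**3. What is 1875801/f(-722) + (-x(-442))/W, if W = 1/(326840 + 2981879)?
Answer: -1118941966153/914 ≈ -1.2242e+9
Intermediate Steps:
f(Q) = 2742 (f(Q) = -2 + 14**3 = -2 + 2744 = 2742)
W = 1/3308719 ≈ 3.0223e-7
x(a) = 370 (x(a) = 2 - 1*(-368) = 2 + 368 = 370)
1875801/f(-722) + (-x(-442))/W = 1875801/2742 + (-1*370)/(1/3308719) = 1875801*(1/2742) - 370*3308719 = 625267/914 - 1224226030 = -1118941966153/914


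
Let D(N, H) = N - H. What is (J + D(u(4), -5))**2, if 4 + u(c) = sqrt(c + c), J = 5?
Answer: 44 + 24*sqrt(2) ≈ 77.941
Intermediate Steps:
u(c) = -4 + sqrt(2)*sqrt(c) (u(c) = -4 + sqrt(c + c) = -4 + sqrt(2*c) = -4 + sqrt(2)*sqrt(c))
(J + D(u(4), -5))**2 = (5 + ((-4 + sqrt(2)*sqrt(4)) - 1*(-5)))**2 = (5 + ((-4 + sqrt(2)*2) + 5))**2 = (5 + ((-4 + 2*sqrt(2)) + 5))**2 = (5 + (1 + 2*sqrt(2)))**2 = (6 + 2*sqrt(2))**2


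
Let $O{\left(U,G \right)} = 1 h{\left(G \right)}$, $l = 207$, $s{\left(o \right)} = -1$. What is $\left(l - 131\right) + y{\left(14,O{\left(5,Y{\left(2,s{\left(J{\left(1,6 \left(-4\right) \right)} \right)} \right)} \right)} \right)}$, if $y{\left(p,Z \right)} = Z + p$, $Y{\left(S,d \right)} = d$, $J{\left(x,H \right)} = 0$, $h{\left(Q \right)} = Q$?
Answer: $89$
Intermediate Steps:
$O{\left(U,G \right)} = G$ ($O{\left(U,G \right)} = 1 G = G$)
$\left(l - 131\right) + y{\left(14,O{\left(5,Y{\left(2,s{\left(J{\left(1,6 \left(-4\right) \right)} \right)} \right)} \right)} \right)} = \left(207 - 131\right) + \left(-1 + 14\right) = 76 + 13 = 89$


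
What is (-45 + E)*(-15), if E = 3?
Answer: 630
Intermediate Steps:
(-45 + E)*(-15) = (-45 + 3)*(-15) = -42*(-15) = 630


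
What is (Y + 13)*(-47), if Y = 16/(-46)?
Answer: -13677/23 ≈ -594.65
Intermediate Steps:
Y = -8/23 (Y = 16*(-1/46) = -8/23 ≈ -0.34783)
(Y + 13)*(-47) = (-8/23 + 13)*(-47) = (291/23)*(-47) = -13677/23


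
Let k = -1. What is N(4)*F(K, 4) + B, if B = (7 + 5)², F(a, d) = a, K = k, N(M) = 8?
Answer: 136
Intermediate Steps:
K = -1
B = 144 (B = 12² = 144)
N(4)*F(K, 4) + B = 8*(-1) + 144 = -8 + 144 = 136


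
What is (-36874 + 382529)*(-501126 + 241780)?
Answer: -89644241630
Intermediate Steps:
(-36874 + 382529)*(-501126 + 241780) = 345655*(-259346) = -89644241630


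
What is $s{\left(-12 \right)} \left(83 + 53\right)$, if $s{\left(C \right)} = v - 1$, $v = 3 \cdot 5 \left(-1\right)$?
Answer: $-2176$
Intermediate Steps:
$v = -15$ ($v = 15 \left(-1\right) = -15$)
$s{\left(C \right)} = -16$ ($s{\left(C \right)} = -15 - 1 = -16$)
$s{\left(-12 \right)} \left(83 + 53\right) = - 16 \left(83 + 53\right) = \left(-16\right) 136 = -2176$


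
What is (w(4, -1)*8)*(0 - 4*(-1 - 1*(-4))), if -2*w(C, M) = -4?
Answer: -192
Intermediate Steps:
w(C, M) = 2 (w(C, M) = -½*(-4) = 2)
(w(4, -1)*8)*(0 - 4*(-1 - 1*(-4))) = (2*8)*(0 - 4*(-1 - 1*(-4))) = 16*(0 - 4*(-1 + 4)) = 16*(0 - 4*3) = 16*(0 - 12) = 16*(-12) = -192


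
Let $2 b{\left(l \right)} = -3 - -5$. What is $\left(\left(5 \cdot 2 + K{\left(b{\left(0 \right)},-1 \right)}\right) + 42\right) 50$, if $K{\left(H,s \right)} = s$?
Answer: $2550$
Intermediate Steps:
$b{\left(l \right)} = 1$ ($b{\left(l \right)} = \frac{-3 - -5}{2} = \frac{-3 + 5}{2} = \frac{1}{2} \cdot 2 = 1$)
$\left(\left(5 \cdot 2 + K{\left(b{\left(0 \right)},-1 \right)}\right) + 42\right) 50 = \left(\left(5 \cdot 2 - 1\right) + 42\right) 50 = \left(\left(10 - 1\right) + 42\right) 50 = \left(9 + 42\right) 50 = 51 \cdot 50 = 2550$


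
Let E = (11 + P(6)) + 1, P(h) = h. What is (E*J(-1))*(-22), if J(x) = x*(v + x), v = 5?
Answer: 1584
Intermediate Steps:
J(x) = x*(5 + x)
E = 18 (E = (11 + 6) + 1 = 17 + 1 = 18)
(E*J(-1))*(-22) = (18*(-(5 - 1)))*(-22) = (18*(-1*4))*(-22) = (18*(-4))*(-22) = -72*(-22) = 1584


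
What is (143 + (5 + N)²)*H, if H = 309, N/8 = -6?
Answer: 615528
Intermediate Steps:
N = -48 (N = 8*(-6) = -48)
(143 + (5 + N)²)*H = (143 + (5 - 48)²)*309 = (143 + (-43)²)*309 = (143 + 1849)*309 = 1992*309 = 615528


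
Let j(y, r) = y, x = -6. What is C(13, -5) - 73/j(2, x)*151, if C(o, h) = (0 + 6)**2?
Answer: -10951/2 ≈ -5475.5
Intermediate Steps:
C(o, h) = 36 (C(o, h) = 6**2 = 36)
C(13, -5) - 73/j(2, x)*151 = 36 - 73/2*151 = 36 - 11023/2 = -10951/2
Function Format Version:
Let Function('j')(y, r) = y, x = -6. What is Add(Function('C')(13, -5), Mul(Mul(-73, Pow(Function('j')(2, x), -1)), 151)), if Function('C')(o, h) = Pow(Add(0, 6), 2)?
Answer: Rational(-10951, 2) ≈ -5475.5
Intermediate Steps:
Function('C')(o, h) = 36 (Function('C')(o, h) = Pow(6, 2) = 36)
Add(Function('C')(13, -5), Mul(Mul(-73, Pow(Function('j')(2, x), -1)), 151)) = Add(36, Mul(Mul(-73, Pow(2, -1)), 151)) = Add(36, Mul(Mul(-73, Rational(1, 2)), 151)) = Add(36, Mul(Rational(-73, 2), 151)) = Add(36, Rational(-11023, 2)) = Rational(-10951, 2)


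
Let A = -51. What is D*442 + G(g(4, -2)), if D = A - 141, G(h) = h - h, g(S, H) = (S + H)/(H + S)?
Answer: -84864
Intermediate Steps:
g(S, H) = 1 (g(S, H) = (H + S)/(H + S) = 1)
G(h) = 0
D = -192 (D = -51 - 141 = -192)
D*442 + G(g(4, -2)) = -192*442 + 0 = -84864 + 0 = -84864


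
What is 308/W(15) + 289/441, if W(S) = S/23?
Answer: 1042793/2205 ≈ 472.92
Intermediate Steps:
W(S) = S/23 (W(S) = S*(1/23) = S/23)
308/W(15) + 289/441 = 308/(((1/23)*15)) + 289/441 = 308/(15/23) + 289*(1/441) = 308*(23/15) + 289/441 = 7084/15 + 289/441 = 1042793/2205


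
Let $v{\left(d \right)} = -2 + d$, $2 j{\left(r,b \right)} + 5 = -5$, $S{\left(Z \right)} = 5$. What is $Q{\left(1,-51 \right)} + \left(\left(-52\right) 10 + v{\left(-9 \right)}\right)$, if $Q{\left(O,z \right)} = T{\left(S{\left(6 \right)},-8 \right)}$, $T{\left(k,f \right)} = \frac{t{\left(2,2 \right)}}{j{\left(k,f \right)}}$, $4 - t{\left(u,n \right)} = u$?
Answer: $- \frac{2657}{5} \approx -531.4$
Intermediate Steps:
$t{\left(u,n \right)} = 4 - u$
$j{\left(r,b \right)} = -5$ ($j{\left(r,b \right)} = - \frac{5}{2} + \frac{1}{2} \left(-5\right) = - \frac{5}{2} - \frac{5}{2} = -5$)
$T{\left(k,f \right)} = - \frac{2}{5}$ ($T{\left(k,f \right)} = \frac{4 - 2}{-5} = \left(4 - 2\right) \left(- \frac{1}{5}\right) = 2 \left(- \frac{1}{5}\right) = - \frac{2}{5}$)
$Q{\left(O,z \right)} = - \frac{2}{5}$
$Q{\left(1,-51 \right)} + \left(\left(-52\right) 10 + v{\left(-9 \right)}\right) = - \frac{2}{5} - 531 = - \frac{2657}{5}$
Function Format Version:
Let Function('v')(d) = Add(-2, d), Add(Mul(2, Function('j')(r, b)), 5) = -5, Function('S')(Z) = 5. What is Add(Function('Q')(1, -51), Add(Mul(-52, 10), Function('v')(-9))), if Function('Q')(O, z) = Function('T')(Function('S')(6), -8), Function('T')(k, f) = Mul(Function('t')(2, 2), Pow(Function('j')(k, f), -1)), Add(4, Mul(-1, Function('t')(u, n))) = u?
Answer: Rational(-2657, 5) ≈ -531.40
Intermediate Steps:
Function('t')(u, n) = Add(4, Mul(-1, u))
Function('j')(r, b) = -5 (Function('j')(r, b) = Add(Rational(-5, 2), Mul(Rational(1, 2), -5)) = Add(Rational(-5, 2), Rational(-5, 2)) = -5)
Function('T')(k, f) = Rational(-2, 5) (Function('T')(k, f) = Mul(Add(4, Mul(-1, 2)), Pow(-5, -1)) = Mul(Add(4, -2), Rational(-1, 5)) = Mul(2, Rational(-1, 5)) = Rational(-2, 5))
Function('Q')(O, z) = Rational(-2, 5)
Add(Function('Q')(1, -51), Add(Mul(-52, 10), Function('v')(-9))) = Add(Rational(-2, 5), Add(Mul(-52, 10), Add(-2, -9))) = Add(Rational(-2, 5), Add(-520, -11)) = Add(Rational(-2, 5), -531) = Rational(-2657, 5)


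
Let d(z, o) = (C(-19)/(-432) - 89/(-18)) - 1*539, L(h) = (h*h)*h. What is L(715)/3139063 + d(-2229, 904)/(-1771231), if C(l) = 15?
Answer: 13318610145843181/114377260043376 ≈ 116.44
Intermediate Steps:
L(h) = h**3 (L(h) = h**2*h = h**3)
d(z, o) = -76909/144 (d(z, o) = (15/(-432) - 89/(-18)) - 1*539 = (15*(-1/432) - 89*(-1/18)) - 539 = (-5/144 + 89/18) - 539 = 707/144 - 539 = -76909/144)
L(715)/3139063 + d(-2229, 904)/(-1771231) = 715**3/3139063 - 76909/144/(-1771231) = 365525875*(1/3139063) - 76909/144*(-1/1771231) = 365525875/3139063 + 10987/36436752 = 13318610145843181/114377260043376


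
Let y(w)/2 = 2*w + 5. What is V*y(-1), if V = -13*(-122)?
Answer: 9516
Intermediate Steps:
y(w) = 10 + 4*w (y(w) = 2*(2*w + 5) = 2*(5 + 2*w) = 10 + 4*w)
V = 1586
V*y(-1) = 1586*(10 + 4*(-1)) = 1586*(10 - 4) = 1586*6 = 9516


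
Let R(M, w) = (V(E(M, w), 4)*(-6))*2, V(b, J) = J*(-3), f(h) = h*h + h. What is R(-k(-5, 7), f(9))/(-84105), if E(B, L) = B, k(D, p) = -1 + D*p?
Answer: -16/9345 ≈ -0.0017121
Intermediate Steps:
f(h) = h + h**2 (f(h) = h**2 + h = h + h**2)
V(b, J) = -3*J
R(M, w) = 144 (R(M, w) = (-3*4*(-6))*2 = -12*(-6)*2 = 72*2 = 144)
R(-k(-5, 7), f(9))/(-84105) = 144/(-84105) = 144*(-1/84105) = -16/9345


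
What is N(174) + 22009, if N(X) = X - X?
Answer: 22009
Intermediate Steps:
N(X) = 0
N(174) + 22009 = 0 + 22009 = 22009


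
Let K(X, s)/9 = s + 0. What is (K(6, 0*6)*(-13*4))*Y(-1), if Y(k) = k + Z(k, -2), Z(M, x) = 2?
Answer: 0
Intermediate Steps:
Y(k) = 2 + k (Y(k) = k + 2 = 2 + k)
K(X, s) = 9*s (K(X, s) = 9*(s + 0) = 9*s)
(K(6, 0*6)*(-13*4))*Y(-1) = ((9*(0*6))*(-13*4))*(2 - 1) = ((9*0)*(-52))*1 = (0*(-52))*1 = 0*1 = 0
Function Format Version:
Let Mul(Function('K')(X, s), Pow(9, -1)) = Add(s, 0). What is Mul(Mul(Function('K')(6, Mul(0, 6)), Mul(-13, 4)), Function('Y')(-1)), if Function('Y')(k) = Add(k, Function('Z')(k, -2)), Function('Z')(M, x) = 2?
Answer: 0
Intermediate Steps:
Function('Y')(k) = Add(2, k) (Function('Y')(k) = Add(k, 2) = Add(2, k))
Function('K')(X, s) = Mul(9, s) (Function('K')(X, s) = Mul(9, Add(s, 0)) = Mul(9, s))
Mul(Mul(Function('K')(6, Mul(0, 6)), Mul(-13, 4)), Function('Y')(-1)) = Mul(Mul(Mul(9, Mul(0, 6)), Mul(-13, 4)), Add(2, -1)) = Mul(Mul(Mul(9, 0), -52), 1) = Mul(Mul(0, -52), 1) = Mul(0, 1) = 0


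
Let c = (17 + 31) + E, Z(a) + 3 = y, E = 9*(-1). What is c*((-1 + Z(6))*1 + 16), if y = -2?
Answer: 390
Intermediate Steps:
E = -9
Z(a) = -5 (Z(a) = -3 - 2 = -5)
c = 39 (c = (17 + 31) - 9 = 48 - 9 = 39)
c*((-1 + Z(6))*1 + 16) = 39*((-1 - 5)*1 + 16) = 39*(-6*1 + 16) = 39*(-6 + 16) = 39*10 = 390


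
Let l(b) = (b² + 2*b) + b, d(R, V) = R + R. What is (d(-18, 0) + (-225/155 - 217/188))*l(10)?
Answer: -14624675/2914 ≈ -5018.8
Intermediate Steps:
d(R, V) = 2*R
l(b) = b² + 3*b
(d(-18, 0) + (-225/155 - 217/188))*l(10) = (2*(-18) + (-225/155 - 217/188))*(10*(3 + 10)) = (-36 + (-225*1/155 - 217*1/188))*(10*13) = (-36 + (-45/31 - 217/188))*130 = (-36 - 15187/5828)*130 = -224995/5828*130 = -14624675/2914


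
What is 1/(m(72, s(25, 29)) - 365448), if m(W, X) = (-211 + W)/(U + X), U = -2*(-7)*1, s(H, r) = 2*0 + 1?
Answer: -15/5481859 ≈ -2.7363e-6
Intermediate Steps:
s(H, r) = 1 (s(H, r) = 0 + 1 = 1)
U = 14 (U = 14*1 = 14)
m(W, X) = (-211 + W)/(14 + X)
1/(m(72, s(25, 29)) - 365448) = 1/((-211 + 72)/(14 + 1) - 365448) = 1/(-139/15 - 365448) = 1/(-5481859/15) = -15/5481859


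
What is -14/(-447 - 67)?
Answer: 7/257 ≈ 0.027237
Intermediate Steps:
-14/(-447 - 67) = -14/(-514) = -1/514*(-14) = 7/257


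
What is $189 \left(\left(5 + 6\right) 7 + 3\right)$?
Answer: $15120$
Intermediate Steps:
$189 \left(\left(5 + 6\right) 7 + 3\right) = 189 \left(11 \cdot 7 + 3\right) = 189 \left(77 + 3\right) = 189 \cdot 80 = 15120$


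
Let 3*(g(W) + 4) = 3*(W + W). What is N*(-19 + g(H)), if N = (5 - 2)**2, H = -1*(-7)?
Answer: -81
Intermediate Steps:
H = 7
N = 9 (N = 3**2 = 9)
g(W) = -4 + 2*W (g(W) = -4 + (3*(W + W))/3 = -4 + (3*(2*W))/3 = -4 + (6*W)/3 = -4 + 2*W)
N*(-19 + g(H)) = 9*(-19 + (-4 + 2*7)) = 9*(-19 + (-4 + 14)) = 9*(-19 + 10) = 9*(-9) = -81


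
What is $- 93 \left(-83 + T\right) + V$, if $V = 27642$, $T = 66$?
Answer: $29223$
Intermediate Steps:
$- 93 \left(-83 + T\right) + V = - 93 \left(-83 + 66\right) + 27642 = \left(-93\right) \left(-17\right) + 27642 = 1581 + 27642 = 29223$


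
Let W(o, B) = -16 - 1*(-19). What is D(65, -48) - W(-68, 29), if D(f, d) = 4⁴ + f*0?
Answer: 253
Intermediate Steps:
W(o, B) = 3 (W(o, B) = -16 + 19 = 3)
D(f, d) = 256 (D(f, d) = 256 + 0 = 256)
D(65, -48) - W(-68, 29) = 256 - 1*3 = 256 - 3 = 253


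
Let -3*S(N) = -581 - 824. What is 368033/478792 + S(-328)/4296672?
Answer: 593077995161/771454567584 ≈ 0.76878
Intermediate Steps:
S(N) = 1405/3 (S(N) = -(-581 - 824)/3 = -1/3*(-1405) = 1405/3)
368033/478792 + S(-328)/4296672 = 368033/478792 + (1405/3)/4296672 = 368033*(1/478792) + (1405/3)*(1/4296672) = 368033/478792 + 1405/12890016 = 593077995161/771454567584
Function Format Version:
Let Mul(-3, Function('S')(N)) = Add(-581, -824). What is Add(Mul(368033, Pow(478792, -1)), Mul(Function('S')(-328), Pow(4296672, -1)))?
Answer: Rational(593077995161, 771454567584) ≈ 0.76878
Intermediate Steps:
Function('S')(N) = Rational(1405, 3) (Function('S')(N) = Mul(Rational(-1, 3), Add(-581, -824)) = Mul(Rational(-1, 3), -1405) = Rational(1405, 3))
Add(Mul(368033, Pow(478792, -1)), Mul(Function('S')(-328), Pow(4296672, -1))) = Add(Mul(368033, Pow(478792, -1)), Mul(Rational(1405, 3), Pow(4296672, -1))) = Add(Mul(368033, Rational(1, 478792)), Mul(Rational(1405, 3), Rational(1, 4296672))) = Add(Rational(368033, 478792), Rational(1405, 12890016)) = Rational(593077995161, 771454567584)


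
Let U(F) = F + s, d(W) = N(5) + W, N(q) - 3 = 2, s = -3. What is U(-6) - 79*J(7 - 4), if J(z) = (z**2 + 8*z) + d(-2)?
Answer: -2853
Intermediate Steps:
N(q) = 5 (N(q) = 3 + 2 = 5)
d(W) = 5 + W
U(F) = -3 + F (U(F) = F - 3 = -3 + F)
J(z) = 3 + z**2 + 8*z (J(z) = (z**2 + 8*z) + (5 - 2) = (z**2 + 8*z) + 3 = 3 + z**2 + 8*z)
U(-6) - 79*J(7 - 4) = (-3 - 6) - 79*(3 + (7 - 4)**2 + 8*(7 - 4)) = -9 - 79*(3 + 3**2 + 8*3) = -9 - 79*(3 + 9 + 24) = -9 - 79*36 = -9 - 2844 = -2853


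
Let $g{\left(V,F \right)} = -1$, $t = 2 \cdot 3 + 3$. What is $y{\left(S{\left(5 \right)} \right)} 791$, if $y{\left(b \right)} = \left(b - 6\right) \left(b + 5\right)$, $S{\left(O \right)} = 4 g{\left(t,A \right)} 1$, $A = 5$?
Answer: $-7910$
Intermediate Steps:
$t = 9$ ($t = 6 + 3 = 9$)
$S{\left(O \right)} = -4$ ($S{\left(O \right)} = 4 \left(-1\right) 1 = \left(-4\right) 1 = -4$)
$y{\left(b \right)} = \left(-6 + b\right) \left(5 + b\right)$
$y{\left(S{\left(5 \right)} \right)} 791 = \left(-30 + \left(-4\right)^{2} - -4\right) 791 = \left(-30 + 16 + 4\right) 791 = \left(-10\right) 791 = -7910$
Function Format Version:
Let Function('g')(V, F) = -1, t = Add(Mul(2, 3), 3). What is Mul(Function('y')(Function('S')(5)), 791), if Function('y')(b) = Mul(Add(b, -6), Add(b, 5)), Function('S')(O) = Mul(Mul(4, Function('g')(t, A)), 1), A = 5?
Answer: -7910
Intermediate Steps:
t = 9 (t = Add(6, 3) = 9)
Function('S')(O) = -4 (Function('S')(O) = Mul(Mul(4, -1), 1) = Mul(-4, 1) = -4)
Function('y')(b) = Mul(Add(-6, b), Add(5, b))
Mul(Function('y')(Function('S')(5)), 791) = Mul(Add(-30, Pow(-4, 2), Mul(-1, -4)), 791) = Mul(Add(-30, 16, 4), 791) = Mul(-10, 791) = -7910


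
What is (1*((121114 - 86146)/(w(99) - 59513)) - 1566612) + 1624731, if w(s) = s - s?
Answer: 3458801079/59513 ≈ 58118.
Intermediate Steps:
w(s) = 0
(1*((121114 - 86146)/(w(99) - 59513)) - 1566612) + 1624731 = (1*((121114 - 86146)/(0 - 59513)) - 1566612) + 1624731 = (1*(34968/(-59513)) - 1566612) + 1624731 = (1*(34968*(-1/59513)) - 1566612) + 1624731 = (1*(-34968/59513) - 1566612) + 1624731 = (-34968/59513 - 1566612) + 1624731 = -93233814924/59513 + 1624731 = 3458801079/59513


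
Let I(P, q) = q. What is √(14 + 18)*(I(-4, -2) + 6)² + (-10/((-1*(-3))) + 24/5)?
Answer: 22/15 + 64*√2 ≈ 91.976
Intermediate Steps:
√(14 + 18)*(I(-4, -2) + 6)² + (-10/((-1*(-3))) + 24/5) = √(14 + 18)*(-2 + 6)² + (-10/((-1*(-3))) + 24/5) = √32*4² + (-10/3 + 24*(⅕)) = (4*√2)*16 + (-10*⅓ + 24/5) = 64*√2 + (-10/3 + 24/5) = 64*√2 + 22/15 = 22/15 + 64*√2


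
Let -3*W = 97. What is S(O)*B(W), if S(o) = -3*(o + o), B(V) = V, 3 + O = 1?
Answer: -388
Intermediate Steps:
W = -97/3 (W = -⅓*97 = -97/3 ≈ -32.333)
O = -2 (O = -3 + 1 = -2)
S(o) = -6*o
S(O)*B(W) = -6*(-2)*(-97/3) = 12*(-97/3) = -388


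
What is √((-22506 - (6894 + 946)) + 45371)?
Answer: 5*√601 ≈ 122.58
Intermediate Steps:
√((-22506 - (6894 + 946)) + 45371) = √((-22506 - 1*7840) + 45371) = √((-22506 - 7840) + 45371) = √(-30346 + 45371) = √15025 = 5*√601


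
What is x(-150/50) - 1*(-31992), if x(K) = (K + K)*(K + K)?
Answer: 32028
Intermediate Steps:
x(K) = 4*K² (x(K) = (2*K)*(2*K) = 4*K²)
x(-150/50) - 1*(-31992) = 4*(-150/50)² - 1*(-31992) = 4*(-150*1/50)² + 31992 = 4*(-3)² + 31992 = 4*9 + 31992 = 36 + 31992 = 32028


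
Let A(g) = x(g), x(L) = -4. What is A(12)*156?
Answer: -624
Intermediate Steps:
A(g) = -4
A(12)*156 = -4*156 = -624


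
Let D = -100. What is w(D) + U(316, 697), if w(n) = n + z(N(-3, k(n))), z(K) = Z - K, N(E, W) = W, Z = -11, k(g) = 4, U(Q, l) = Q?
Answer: 201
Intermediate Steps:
z(K) = -11 - K
w(n) = -15 + n (w(n) = n + (-11 - 1*4) = n + (-11 - 4) = n - 15 = -15 + n)
w(D) + U(316, 697) = (-15 - 100) + 316 = -115 + 316 = 201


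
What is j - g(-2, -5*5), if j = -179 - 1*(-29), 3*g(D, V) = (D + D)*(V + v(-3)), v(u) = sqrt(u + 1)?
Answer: -550/3 + 4*I*sqrt(2)/3 ≈ -183.33 + 1.8856*I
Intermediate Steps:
v(u) = sqrt(1 + u)
g(D, V) = 2*D*(V + I*sqrt(2))/3 (g(D, V) = ((D + D)*(V + sqrt(1 - 3)))/3 = ((2*D)*(V + sqrt(-2)))/3 = ((2*D)*(V + I*sqrt(2)))/3 = (2*D*(V + I*sqrt(2)))/3 = 2*D*(V + I*sqrt(2))/3)
j = -150 (j = -179 + 29 = -150)
j - g(-2, -5*5) = -150 - 2*(-2)*(-5*5 + I*sqrt(2))/3 = -150 - 2*(-2)*(-25 + I*sqrt(2))/3 = -150 - (100/3 - 4*I*sqrt(2)/3) = -150 + (-100/3 + 4*I*sqrt(2)/3) = -550/3 + 4*I*sqrt(2)/3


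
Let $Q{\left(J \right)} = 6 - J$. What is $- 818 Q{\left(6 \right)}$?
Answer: $0$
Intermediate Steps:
$- 818 Q{\left(6 \right)} = - 818 \left(6 - 6\right) = \left(-818\right) 0 = 0$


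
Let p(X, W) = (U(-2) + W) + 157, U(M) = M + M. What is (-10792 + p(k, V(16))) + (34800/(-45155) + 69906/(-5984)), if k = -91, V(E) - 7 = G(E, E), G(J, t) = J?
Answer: -26108071645/2456432 ≈ -10628.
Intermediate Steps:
V(E) = 7 + E
U(M) = 2*M
p(X, W) = 153 + W (p(X, W) = (2*(-2) + W) + 157 = (-4 + W) + 157 = 153 + W)
(-10792 + p(k, V(16))) + (34800/(-45155) + 69906/(-5984)) = (-10792 + (153 + (7 + 16))) + (34800/(-45155) + 69906/(-5984)) = (-10792 + (153 + 23)) + (34800*(-1/45155) + 69906*(-1/5984)) = (-10792 + 176) + (-6960/9031 - 34953/2992) = -10616 - 30589533/2456432 = -26108071645/2456432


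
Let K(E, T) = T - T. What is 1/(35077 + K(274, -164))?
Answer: 1/35077 ≈ 2.8509e-5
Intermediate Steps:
K(E, T) = 0
1/(35077 + K(274, -164)) = 1/(35077 + 0) = 1/35077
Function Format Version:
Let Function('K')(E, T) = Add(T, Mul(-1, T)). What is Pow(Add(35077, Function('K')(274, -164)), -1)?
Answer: Rational(1, 35077) ≈ 2.8509e-5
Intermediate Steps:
Function('K')(E, T) = 0
Pow(Add(35077, Function('K')(274, -164)), -1) = Pow(Add(35077, 0), -1) = Pow(35077, -1) = Rational(1, 35077)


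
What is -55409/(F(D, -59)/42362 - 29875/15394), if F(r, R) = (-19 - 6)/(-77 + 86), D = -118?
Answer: 81300041722917/2847616900 ≈ 28550.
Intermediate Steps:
F(r, R) = -25/9
-55409/(F(D, -59)/42362 - 29875/15394) = -55409/(-25/9/42362 - 29875/15394) = -55409/(-25/9*1/42362 - 29875*1/15394) = -55409/(-25/381258 - 29875/15394) = -55409/(-2847616900/1467271413) = -55409*(-1467271413/2847616900) = 81300041722917/2847616900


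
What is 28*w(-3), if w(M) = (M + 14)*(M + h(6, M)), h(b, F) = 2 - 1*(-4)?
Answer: 924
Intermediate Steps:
h(b, F) = 6 (h(b, F) = 2 + 4 = 6)
w(M) = (6 + M)*(14 + M) (w(M) = (M + 14)*(M + 6) = (14 + M)*(6 + M) = (6 + M)*(14 + M))
28*w(-3) = 28*(84 + (-3)**2 + 20*(-3)) = 28*(84 + 9 - 60) = 28*33 = 924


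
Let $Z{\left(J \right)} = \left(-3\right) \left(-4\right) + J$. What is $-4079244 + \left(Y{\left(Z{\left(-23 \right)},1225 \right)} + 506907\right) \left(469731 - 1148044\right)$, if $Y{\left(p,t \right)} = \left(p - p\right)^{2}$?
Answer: $-343845687135$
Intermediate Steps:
$Z{\left(J \right)} = 12 + J$
$Y{\left(p,t \right)} = 0$ ($Y{\left(p,t \right)} = 0^{2} = 0$)
$-4079244 + \left(Y{\left(Z{\left(-23 \right)},1225 \right)} + 506907\right) \left(469731 - 1148044\right) = -4079244 + \left(0 + 506907\right) \left(469731 - 1148044\right) = -4079244 + 506907 \left(-678313\right) = -4079244 - 343841607891 = -343845687135$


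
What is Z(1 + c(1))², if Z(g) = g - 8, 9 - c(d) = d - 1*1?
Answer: 4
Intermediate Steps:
c(d) = 10 - d (c(d) = 9 - (d - 1*1) = 9 - (d - 1) = 9 - (-1 + d) = 9 + (1 - d) = 10 - d)
Z(g) = -8 + g
Z(1 + c(1))² = (-8 + (1 + (10 - 1*1)))² = (-8 + (1 + (10 - 1)))² = (-8 + (1 + 9))² = (-8 + 10)² = 2² = 4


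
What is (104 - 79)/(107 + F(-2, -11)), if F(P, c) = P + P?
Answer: 25/103 ≈ 0.24272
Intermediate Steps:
F(P, c) = 2*P
(104 - 79)/(107 + F(-2, -11)) = (104 - 79)/(107 + 2*(-2)) = 25/(107 - 4) = 25/103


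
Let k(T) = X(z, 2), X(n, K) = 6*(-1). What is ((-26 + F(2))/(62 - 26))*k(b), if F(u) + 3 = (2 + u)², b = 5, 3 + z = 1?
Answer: 13/6 ≈ 2.1667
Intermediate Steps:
z = -2 (z = -3 + 1 = -2)
X(n, K) = -6
k(T) = -6
F(u) = -3 + (2 + u)²
((-26 + F(2))/(62 - 26))*k(b) = ((-26 + (-3 + (2 + 2)²))/(62 - 26))*(-6) = ((-26 + (-3 + 4²))/36)*(-6) = ((-26 + (-3 + 16))*(1/36))*(-6) = ((-26 + 13)*(1/36))*(-6) = -13*1/36*(-6) = -13/36*(-6) = 13/6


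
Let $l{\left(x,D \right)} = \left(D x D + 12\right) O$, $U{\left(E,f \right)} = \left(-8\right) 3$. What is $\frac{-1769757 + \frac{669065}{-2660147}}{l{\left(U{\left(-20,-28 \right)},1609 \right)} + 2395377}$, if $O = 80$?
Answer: $\frac{4707814443344}{13216289120291901} \approx 0.00035621$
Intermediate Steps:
$U{\left(E,f \right)} = -24$
$l{\left(x,D \right)} = 960 + 80 x D^{2}$ ($l{\left(x,D \right)} = \left(D x D + 12\right) 80 = \left(x D^{2} + 12\right) 80 = \left(12 + x D^{2}\right) 80 = 960 + 80 x D^{2}$)
$\frac{-1769757 + \frac{669065}{-2660147}}{l{\left(U{\left(-20,-28 \right)},1609 \right)} + 2395377} = \frac{-1769757 + \frac{669065}{-2660147}}{\left(960 + 80 \left(-24\right) 1609^{2}\right) + 2395377} = \frac{-1769757 + 669065 \left(- \frac{1}{2660147}\right)}{\left(960 + 80 \left(-24\right) 2588881\right) + 2395377} = \frac{-1769757 - \frac{669065}{2660147}}{\left(960 - 4970651520\right) + 2395377} = - \frac{4707814443344}{2660147 \left(-4970650560 + 2395377\right)} = - \frac{4707814443344}{2660147 \left(-4968255183\right)} = \left(- \frac{4707814443344}{2660147}\right) \left(- \frac{1}{4968255183}\right) = \frac{4707814443344}{13216289120291901}$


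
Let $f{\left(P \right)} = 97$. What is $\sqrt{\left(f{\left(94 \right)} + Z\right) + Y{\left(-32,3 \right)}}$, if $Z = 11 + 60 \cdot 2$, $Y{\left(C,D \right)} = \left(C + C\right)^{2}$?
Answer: $2 \sqrt{1081} \approx 65.757$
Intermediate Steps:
$Y{\left(C,D \right)} = 4 C^{2}$ ($Y{\left(C,D \right)} = \left(2 C\right)^{2} = 4 C^{2}$)
$Z = 131$ ($Z = 11 + 120 = 131$)
$\sqrt{\left(f{\left(94 \right)} + Z\right) + Y{\left(-32,3 \right)}} = \sqrt{\left(97 + 131\right) + 4 \left(-32\right)^{2}} = \sqrt{228 + 4 \cdot 1024} = \sqrt{228 + 4096} = \sqrt{4324} = 2 \sqrt{1081}$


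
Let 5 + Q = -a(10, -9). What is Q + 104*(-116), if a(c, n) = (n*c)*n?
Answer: -12879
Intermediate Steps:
a(c, n) = c*n² (a(c, n) = (c*n)*n = c*n²)
Q = -815 (Q = -5 - 10*(-9)² = -5 - 10*81 = -5 - 1*810 = -5 - 810 = -815)
Q + 104*(-116) = -815 + 104*(-116) = -815 - 12064 = -12879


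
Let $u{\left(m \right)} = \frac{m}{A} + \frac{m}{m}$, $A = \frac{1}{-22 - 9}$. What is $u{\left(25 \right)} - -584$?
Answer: $-190$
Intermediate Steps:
$A = - \frac{1}{31}$ ($A = \frac{1}{-31} = - \frac{1}{31} \approx -0.032258$)
$u{\left(m \right)} = 1 - 31 m$ ($u{\left(m \right)} = \frac{m}{- \frac{1}{31}} + \frac{m}{m} = m \left(-31\right) + 1 = - 31 m + 1 = 1 - 31 m$)
$u{\left(25 \right)} - -584 = \left(1 - 775\right) - -584 = \left(1 - 775\right) + 584 = -774 + 584 = -190$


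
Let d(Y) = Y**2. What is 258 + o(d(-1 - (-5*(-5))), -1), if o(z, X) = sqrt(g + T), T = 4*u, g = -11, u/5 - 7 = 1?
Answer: 258 + sqrt(149) ≈ 270.21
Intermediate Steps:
u = 40 (u = 35 + 5*1 = 35 + 5 = 40)
T = 160 (T = 4*40 = 160)
o(z, X) = sqrt(149) (o(z, X) = sqrt(-11 + 160) = sqrt(149))
258 + o(d(-1 - (-5*(-5))), -1) = 258 + sqrt(149)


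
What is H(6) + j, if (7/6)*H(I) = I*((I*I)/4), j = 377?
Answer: 2963/7 ≈ 423.29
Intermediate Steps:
H(I) = 3*I³/14 (H(I) = 6*(I*((I*I)/4))/7 = 6*(I*(I²*(¼)))/7 = 6*(I*(I²/4))/7 = 6*(I³/4)/7 = 3*I³/14)
H(6) + j = (3/14)*6³ + 377 = (3/14)*216 + 377 = 324/7 + 377 = 2963/7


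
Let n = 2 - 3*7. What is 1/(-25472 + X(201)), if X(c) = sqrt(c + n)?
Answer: -12736/324411301 - sqrt(182)/648822602 ≈ -3.9280e-5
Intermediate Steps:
n = -19 (n = 2 - 21 = -19)
X(c) = sqrt(-19 + c) (X(c) = sqrt(c - 19) = sqrt(-19 + c))
1/(-25472 + X(201)) = 1/(-25472 + sqrt(-19 + 201)) = 1/(-25472 + sqrt(182))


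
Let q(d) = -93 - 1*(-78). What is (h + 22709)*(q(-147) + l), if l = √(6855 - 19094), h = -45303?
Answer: 338910 - 22594*I*√12239 ≈ 3.3891e+5 - 2.4996e+6*I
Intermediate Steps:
q(d) = -15 (q(d) = -93 + 78 = -15)
l = I*√12239 (l = √(-12239) = I*√12239 ≈ 110.63*I)
(h + 22709)*(q(-147) + l) = (-45303 + 22709)*(-15 + I*√12239) = -22594*(-15 + I*√12239) = 338910 - 22594*I*√12239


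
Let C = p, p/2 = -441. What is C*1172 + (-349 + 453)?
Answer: -1033600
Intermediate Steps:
p = -882 (p = 2*(-441) = -882)
C = -882
C*1172 + (-349 + 453) = -882*1172 + (-349 + 453) = -1033704 + 104 = -1033600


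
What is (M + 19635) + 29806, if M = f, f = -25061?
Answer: 24380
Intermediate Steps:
M = -25061
(M + 19635) + 29806 = (-25061 + 19635) + 29806 = -5426 + 29806 = 24380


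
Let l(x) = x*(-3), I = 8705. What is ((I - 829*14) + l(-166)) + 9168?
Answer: 6765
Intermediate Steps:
l(x) = -3*x
((I - 829*14) + l(-166)) + 9168 = ((8705 - 829*14) - 3*(-166)) + 9168 = ((8705 - 1*11606) + 498) + 9168 = ((8705 - 11606) + 498) + 9168 = (-2901 + 498) + 9168 = -2403 + 9168 = 6765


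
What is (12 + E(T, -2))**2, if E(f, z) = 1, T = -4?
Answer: 169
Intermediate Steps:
(12 + E(T, -2))**2 = (12 + 1)**2 = 13**2 = 169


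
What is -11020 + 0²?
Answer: -11020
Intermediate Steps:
-11020 + 0² = -11020 + 0 = -11020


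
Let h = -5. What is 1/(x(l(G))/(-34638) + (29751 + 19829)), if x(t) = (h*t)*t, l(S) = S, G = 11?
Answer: 34638/1717352645 ≈ 2.0169e-5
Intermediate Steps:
x(t) = -5*t**2 (x(t) = (-5*t)*t = -5*t**2)
1/(x(l(G))/(-34638) + (29751 + 19829)) = 1/(-5*11**2/(-34638) + (29751 + 19829)) = 1/(-5*121*(-1/34638) + 49580) = 1/(-605*(-1/34638) + 49580) = 1/(605/34638 + 49580) = 1/(1717352645/34638) = 34638/1717352645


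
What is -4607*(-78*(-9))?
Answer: -3234114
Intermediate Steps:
-4607*(-78*(-9)) = -4607/(1/702) = -4607/1/702 = -4607*702 = -3234114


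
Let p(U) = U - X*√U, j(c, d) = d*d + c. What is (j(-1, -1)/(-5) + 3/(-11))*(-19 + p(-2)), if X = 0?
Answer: 63/11 ≈ 5.7273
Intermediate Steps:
j(c, d) = c + d² (j(c, d) = d² + c = c + d²)
p(U) = U (p(U) = U - 0*√U = U - 1*0 = U + 0 = U)
(j(-1, -1)/(-5) + 3/(-11))*(-19 + p(-2)) = ((-1 + (-1)²)/(-5) + 3/(-11))*(-19 - 2) = ((-1 + 1)*(-⅕) + 3*(-1/11))*(-21) = (0*(-⅕) - 3/11)*(-21) = (0 - 3/11)*(-21) = -3/11*(-21) = 63/11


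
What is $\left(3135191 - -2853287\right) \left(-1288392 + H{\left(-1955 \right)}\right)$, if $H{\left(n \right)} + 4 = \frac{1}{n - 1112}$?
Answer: $- \frac{23663533893638774}{3067} \approx -7.7155 \cdot 10^{12}$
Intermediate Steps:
$H{\left(n \right)} = -4 + \frac{1}{-1112 + n}$ ($H{\left(n \right)} = -4 + \frac{1}{n - 1112} = -4 + \frac{1}{-1112 + n}$)
$\left(3135191 - -2853287\right) \left(-1288392 + H{\left(-1955 \right)}\right) = \left(3135191 - -2853287\right) \left(-1288392 + \frac{4449 - -7820}{-1112 - 1955}\right) = \left(3135191 + 2853287\right) \left(-1288392 + \frac{4449 + 7820}{-3067}\right) = 5988478 \left(-1288392 - \frac{12269}{3067}\right) = 5988478 \left(- \frac{3951510533}{3067}\right) = - \frac{23663533893638774}{3067}$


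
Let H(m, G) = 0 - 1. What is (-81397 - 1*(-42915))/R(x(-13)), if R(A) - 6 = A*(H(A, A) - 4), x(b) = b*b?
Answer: 38482/839 ≈ 45.867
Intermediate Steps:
H(m, G) = -1
x(b) = b²
R(A) = 6 - 5*A (R(A) = 6 + A*(-1 - 4) = 6 + A*(-5) = 6 - 5*A)
(-81397 - 1*(-42915))/R(x(-13)) = (-81397 - 1*(-42915))/(6 - 5*(-13)²) = (-81397 + 42915)/(6 - 5*169) = -38482/(6 - 845) = -38482/(-839) = -38482*(-1/839) = 38482/839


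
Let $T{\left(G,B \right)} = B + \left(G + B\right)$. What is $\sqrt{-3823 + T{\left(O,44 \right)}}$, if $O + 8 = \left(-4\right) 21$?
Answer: $i \sqrt{3827} \approx 61.863 i$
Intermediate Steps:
$O = -92$ ($O = -8 - 84 = -92$)
$T{\left(G,B \right)} = G + 2 B$ ($T{\left(G,B \right)} = B + \left(B + G\right) = G + 2 B$)
$\sqrt{-3823 + T{\left(O,44 \right)}} = \sqrt{-3823 + \left(-92 + 2 \cdot 44\right)} = \sqrt{-3823 + \left(-92 + 88\right)} = \sqrt{-3823 - 4} = \sqrt{-3827} = i \sqrt{3827}$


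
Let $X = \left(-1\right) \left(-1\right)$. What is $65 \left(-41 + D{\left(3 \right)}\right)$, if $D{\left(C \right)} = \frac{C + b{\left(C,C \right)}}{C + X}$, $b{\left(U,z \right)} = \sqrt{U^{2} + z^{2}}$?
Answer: $- \frac{10465}{4} + \frac{195 \sqrt{2}}{4} \approx -2547.3$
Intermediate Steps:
$X = 1$
$D{\left(C \right)} = \frac{C + \sqrt{2} \sqrt{C^{2}}}{1 + C}$ ($D{\left(C \right)} = \frac{C + \sqrt{C^{2} + C^{2}}}{C + 1} = \frac{C + \sqrt{2 C^{2}}}{1 + C} = \frac{C + \sqrt{2} \sqrt{C^{2}}}{1 + C}$)
$65 \left(-41 + D{\left(3 \right)}\right) = 65 \left(-41 + \frac{3 + \sqrt{2} \sqrt{3^{2}}}{1 + 3}\right) = 65 \left(-41 + \frac{3 + \sqrt{2} \sqrt{9}}{4}\right) = 65 \left(-41 + \frac{3 + \sqrt{2} \cdot 3}{4}\right) = 65 \left(-41 + \frac{3 + 3 \sqrt{2}}{4}\right) = 65 \left(-41 + \left(\frac{3}{4} + \frac{3 \sqrt{2}}{4}\right)\right) = 65 \left(- \frac{161}{4} + \frac{3 \sqrt{2}}{4}\right) = - \frac{10465}{4} + \frac{195 \sqrt{2}}{4}$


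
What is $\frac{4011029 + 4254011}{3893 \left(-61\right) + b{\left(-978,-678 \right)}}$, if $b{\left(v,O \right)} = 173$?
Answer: $- \frac{59036}{1695} \approx -34.829$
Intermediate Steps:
$\frac{4011029 + 4254011}{3893 \left(-61\right) + b{\left(-978,-678 \right)}} = \frac{4011029 + 4254011}{3893 \left(-61\right) + 173} = \frac{8265040}{-237473 + 173} = \frac{8265040}{-237300} = 8265040 \left(- \frac{1}{237300}\right) = - \frac{59036}{1695}$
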